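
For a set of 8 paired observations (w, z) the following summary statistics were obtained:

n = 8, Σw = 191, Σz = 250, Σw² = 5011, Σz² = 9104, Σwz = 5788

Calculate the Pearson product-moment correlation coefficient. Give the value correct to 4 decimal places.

-0.2369

r = (nΣwz − ΣwΣz) / √[(nΣw² − (Σw)²)(nΣz² − (Σz)²)]
Numerator: 8×5788 − 191×250 = -1446
Denominator: √[(40088 − 36481)(72832 − 62500)] = √[3607 × 10332] = 6104.7133
r = -1446 / 6104.7133 ≈ -0.2369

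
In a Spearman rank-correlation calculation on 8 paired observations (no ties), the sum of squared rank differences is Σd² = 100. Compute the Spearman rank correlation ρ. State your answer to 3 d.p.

ρ = 1 − 6Σd² / [n(n²−1)] = 1 − 6×100 / (8×63)
  = 1 − 600/504 = 1 − 1.1905 ≈ -0.190

-0.190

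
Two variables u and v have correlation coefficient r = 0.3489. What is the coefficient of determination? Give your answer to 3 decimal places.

0.122

r² = (0.3489)² = 0.122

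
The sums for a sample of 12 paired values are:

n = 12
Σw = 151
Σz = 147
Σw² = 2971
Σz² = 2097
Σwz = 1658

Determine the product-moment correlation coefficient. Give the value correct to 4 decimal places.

-0.3404

r = (nΣwz − ΣwΣz) / √[(nΣw² − (Σw)²)(nΣz² − (Σz)²)]
Numerator: 12×1658 − 151×147 = -2301
Denominator: √[(35652 − 22801)(25164 − 21609)] = √[12851 × 3555] = 6759.0905
r = -2301 / 6759.0905 ≈ -0.3404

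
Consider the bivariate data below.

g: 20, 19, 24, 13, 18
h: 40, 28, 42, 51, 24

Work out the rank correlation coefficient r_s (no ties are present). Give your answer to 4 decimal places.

Rank g: 4, 3, 5, 1, 2
Rank h: 3, 2, 4, 5, 1
d = rank(g) − rank(h): 1, 1, 1, -4, 1; Σd² = 20
ρ = 1 − 6Σd² / [n(n²−1)] = 1 − 6×20 / (5×24) = 1 − 120/120 ≈ 0.0000

0.0000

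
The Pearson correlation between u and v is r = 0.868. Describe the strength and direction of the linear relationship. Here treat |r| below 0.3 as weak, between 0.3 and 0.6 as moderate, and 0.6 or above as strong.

r = 0.868 > 0 so the relationship is positive.
|r| = 0.868, which falls in the strong range.

strong positive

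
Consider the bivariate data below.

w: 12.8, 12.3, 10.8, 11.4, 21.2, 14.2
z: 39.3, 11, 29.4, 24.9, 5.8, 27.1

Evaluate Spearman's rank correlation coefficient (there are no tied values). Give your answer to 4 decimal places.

Rank w: 4, 3, 1, 2, 6, 5
Rank z: 6, 2, 5, 3, 1, 4
d = rank(w) − rank(z): -2, 1, -4, -1, 5, 1; Σd² = 48
ρ = 1 − 6Σd² / [n(n²−1)] = 1 − 6×48 / (6×35) = 1 − 288/210 ≈ -0.3714

-0.3714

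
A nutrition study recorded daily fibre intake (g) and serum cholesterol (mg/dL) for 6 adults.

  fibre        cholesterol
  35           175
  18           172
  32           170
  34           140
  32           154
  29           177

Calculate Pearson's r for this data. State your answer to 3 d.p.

-0.348

n = 6, Σx = 180, Σy = 988, Σx² = 5594, Σy² = 163754, Σxy = 29482
nΣxy − ΣxΣy = 176892 − 177840 = -948
nΣx² − (Σx)² = 33564 − 32400 = 1164; nΣy² − (Σy)² = 982524 − 976144 = 6380
r = -948 / √(1164 × 6380) = -948 / 2725.1275 ≈ -0.348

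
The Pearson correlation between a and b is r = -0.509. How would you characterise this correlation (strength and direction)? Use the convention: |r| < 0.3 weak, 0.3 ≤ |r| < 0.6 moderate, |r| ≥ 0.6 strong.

r = -0.509 < 0 so the relationship is negative.
|r| = 0.509, which falls in the moderate range.

moderate negative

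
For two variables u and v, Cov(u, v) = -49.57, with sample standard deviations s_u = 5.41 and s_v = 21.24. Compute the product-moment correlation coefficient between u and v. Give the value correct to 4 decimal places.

r = Cov(u,v) / (s_u · s_v) = -49.57 / (5.41 × 21.24)
  = -49.57 / 114.9084 ≈ -0.4314

-0.4314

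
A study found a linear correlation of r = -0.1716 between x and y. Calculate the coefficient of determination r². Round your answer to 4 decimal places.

r² = (-0.1716)² = 0.0294

0.0294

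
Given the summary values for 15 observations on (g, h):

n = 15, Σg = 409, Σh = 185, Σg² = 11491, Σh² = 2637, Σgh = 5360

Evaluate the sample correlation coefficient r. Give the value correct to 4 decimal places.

r = (nΣgh − ΣgΣh) / √[(nΣg² − (Σg)²)(nΣh² − (Σh)²)]
Numerator: 15×5360 − 409×185 = 4735
Denominator: √[(172365 − 167281)(39555 − 34225)] = √[5084 × 5330] = 5205.5470
r = 4735 / 5205.5470 ≈ 0.9096

0.9096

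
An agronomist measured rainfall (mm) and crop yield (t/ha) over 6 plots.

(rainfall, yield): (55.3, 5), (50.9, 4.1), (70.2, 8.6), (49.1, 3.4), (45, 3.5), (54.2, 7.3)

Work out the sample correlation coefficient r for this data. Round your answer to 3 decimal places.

0.881

n = 6, Σx = 324.7, Σy = 31.9, Σx² = 17950.39, Σy² = 192.87, Σxy = 1809.01
nΣxy − ΣxΣy = 10854.06 − 10357.93 = 496.13
nΣx² − (Σx)² = 107702.34 − 105430.09 = 2272.25; nΣy² − (Σy)² = 1157.22 − 1017.61 = 139.61
r = 496.13 / √(2272.25 × 139.61) = 496.13 / 563.2307 ≈ 0.881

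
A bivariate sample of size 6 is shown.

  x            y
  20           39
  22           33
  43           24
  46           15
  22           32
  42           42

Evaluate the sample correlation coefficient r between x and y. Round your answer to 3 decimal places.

n = 6, Σx = 195, Σy = 185, Σx² = 7097, Σy² = 6199, Σxy = 5696
nΣxy − ΣxΣy = 34176 − 36075 = -1899
nΣx² − (Σx)² = 42582 − 38025 = 4557; nΣy² − (Σy)² = 37194 − 34225 = 2969
r = -1899 / √(4557 × 2969) = -1899 / 3678.2785 ≈ -0.516

-0.516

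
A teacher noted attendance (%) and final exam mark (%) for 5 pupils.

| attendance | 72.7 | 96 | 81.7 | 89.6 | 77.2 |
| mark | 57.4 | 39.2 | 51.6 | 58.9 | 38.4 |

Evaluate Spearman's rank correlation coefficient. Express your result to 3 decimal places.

0.000

Rank attendance: 1, 5, 3, 4, 2
Rank mark: 4, 2, 3, 5, 1
d = rank(attendance) − rank(mark): -3, 3, 0, -1, 1; Σd² = 20
ρ = 1 − 6Σd² / [n(n²−1)] = 1 − 6×20 / (5×24) = 1 − 120/120 ≈ 0.000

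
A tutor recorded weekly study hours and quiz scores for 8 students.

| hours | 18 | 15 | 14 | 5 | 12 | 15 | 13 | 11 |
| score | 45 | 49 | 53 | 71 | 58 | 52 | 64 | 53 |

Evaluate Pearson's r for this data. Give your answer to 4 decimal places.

n = 8, Σx = 103, Σy = 445, Σx² = 1429, Σy² = 25249, Σxy = 5533
nΣxy − ΣxΣy = 44264 − 45835 = -1571
nΣx² − (Σx)² = 11432 − 10609 = 823; nΣy² − (Σy)² = 201992 − 198025 = 3967
r = -1571 / √(823 × 3967) = -1571 / 1806.8871 ≈ -0.8695

-0.8695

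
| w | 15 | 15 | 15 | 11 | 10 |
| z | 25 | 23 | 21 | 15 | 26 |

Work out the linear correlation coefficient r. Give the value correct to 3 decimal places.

0.184

n = 5, Σw = 66, Σz = 110, Σw² = 896, Σz² = 2496, Σwz = 1460
nΣwz − ΣwΣz = 7300 − 7260 = 40
nΣw² − (Σw)² = 4480 − 4356 = 124; nΣz² − (Σz)² = 12480 − 12100 = 380
r = 40 / √(124 × 380) = 40 / 217.0714 ≈ 0.184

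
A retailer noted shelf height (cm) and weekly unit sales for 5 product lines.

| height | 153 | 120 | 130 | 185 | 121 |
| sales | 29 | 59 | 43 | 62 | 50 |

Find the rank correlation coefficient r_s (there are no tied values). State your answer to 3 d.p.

0.000

Rank height: 4, 1, 3, 5, 2
Rank sales: 1, 4, 2, 5, 3
d = rank(height) − rank(sales): 3, -3, 1, 0, -1; Σd² = 20
ρ = 1 − 6Σd² / [n(n²−1)] = 1 − 6×20 / (5×24) = 1 − 120/120 ≈ 0.000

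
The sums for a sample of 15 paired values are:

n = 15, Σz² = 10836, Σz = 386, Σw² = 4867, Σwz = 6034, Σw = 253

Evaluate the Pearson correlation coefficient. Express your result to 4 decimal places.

r = (nΣwz − ΣwΣz) / √[(nΣw² − (Σw)²)(nΣz² − (Σz)²)]
Numerator: 15×6034 − 253×386 = -7148
Denominator: √[(73005 − 64009)(162540 − 148996)] = √[8996 × 13544] = 11038.1984
r = -7148 / 11038.1984 ≈ -0.6476

-0.6476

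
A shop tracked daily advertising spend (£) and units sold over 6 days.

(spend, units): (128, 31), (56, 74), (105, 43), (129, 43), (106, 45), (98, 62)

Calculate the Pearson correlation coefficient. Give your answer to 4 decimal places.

n = 6, Σx = 622, Σy = 298, Σx² = 68026, Σy² = 16004, Σxy = 29020
nΣxy − ΣxΣy = 174120 − 185356 = -11236
nΣx² − (Σx)² = 408156 − 386884 = 21272; nΣy² − (Σy)² = 96024 − 88804 = 7220
r = -11236 / √(21272 × 7220) = -11236 / 12392.8947 ≈ -0.9066

-0.9066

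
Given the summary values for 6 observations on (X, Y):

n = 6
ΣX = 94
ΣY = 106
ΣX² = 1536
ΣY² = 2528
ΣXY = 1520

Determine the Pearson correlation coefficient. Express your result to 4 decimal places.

-0.6905

r = (nΣXY − ΣXΣY) / √[(nΣX² − (ΣX)²)(nΣY² − (ΣY)²)]
Numerator: 6×1520 − 94×106 = -844
Denominator: √[(9216 − 8836)(15168 − 11236)] = √[380 × 3932] = 1222.3584
r = -844 / 1222.3584 ≈ -0.6905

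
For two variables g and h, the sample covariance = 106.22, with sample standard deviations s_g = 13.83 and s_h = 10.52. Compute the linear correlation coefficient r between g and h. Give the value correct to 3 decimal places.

r = Cov(g,h) / (s_g · s_h) = 106.22 / (13.83 × 10.52)
  = 106.22 / 145.4916 ≈ 0.730

0.730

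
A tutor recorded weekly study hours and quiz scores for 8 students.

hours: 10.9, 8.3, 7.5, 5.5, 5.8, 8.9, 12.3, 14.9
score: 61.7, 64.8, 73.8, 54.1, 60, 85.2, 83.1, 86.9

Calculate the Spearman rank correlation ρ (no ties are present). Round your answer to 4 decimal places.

Rank hours: 6, 4, 3, 1, 2, 5, 7, 8
Rank score: 3, 4, 5, 1, 2, 7, 6, 8
d = rank(hours) − rank(score): 3, 0, -2, 0, 0, -2, 1, 0; Σd² = 18
ρ = 1 − 6Σd² / [n(n²−1)] = 1 − 6×18 / (8×63) = 1 − 108/504 ≈ 0.7857

0.7857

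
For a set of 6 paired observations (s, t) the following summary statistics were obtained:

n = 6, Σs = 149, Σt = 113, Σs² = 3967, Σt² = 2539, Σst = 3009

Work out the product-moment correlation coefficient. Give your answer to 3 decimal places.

r = (nΣst − ΣsΣt) / √[(nΣs² − (Σs)²)(nΣt² − (Σt)²)]
Numerator: 6×3009 − 149×113 = 1217
Denominator: √[(23802 − 22201)(15234 − 12769)] = √[1601 × 2465] = 1986.5712
r = 1217 / 1986.5712 ≈ 0.613

0.613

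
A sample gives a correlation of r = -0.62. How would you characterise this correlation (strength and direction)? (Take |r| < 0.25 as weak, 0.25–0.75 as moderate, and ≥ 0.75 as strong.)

moderate negative

r = -0.62 < 0 so the relationship is negative.
|r| = 0.62, which falls in the moderate range.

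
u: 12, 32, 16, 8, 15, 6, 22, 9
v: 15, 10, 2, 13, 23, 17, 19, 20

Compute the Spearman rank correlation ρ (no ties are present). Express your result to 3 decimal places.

-0.238

Rank u: 4, 8, 6, 2, 5, 1, 7, 3
Rank v: 4, 2, 1, 3, 8, 5, 6, 7
d = rank(u) − rank(v): 0, 6, 5, -1, -3, -4, 1, -4; Σd² = 104
ρ = 1 − 6Σd² / [n(n²−1)] = 1 − 6×104 / (8×63) = 1 − 624/504 ≈ -0.238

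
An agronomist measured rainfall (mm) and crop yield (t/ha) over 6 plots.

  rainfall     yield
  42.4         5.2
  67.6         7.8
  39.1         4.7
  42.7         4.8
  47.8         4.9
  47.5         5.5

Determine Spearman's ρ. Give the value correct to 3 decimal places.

Rank rainfall: 2, 6, 1, 3, 5, 4
Rank yield: 4, 6, 1, 2, 3, 5
d = rank(rainfall) − rank(yield): -2, 0, 0, 1, 2, -1; Σd² = 10
ρ = 1 − 6Σd² / [n(n²−1)] = 1 − 6×10 / (6×35) = 1 − 60/210 ≈ 0.714

0.714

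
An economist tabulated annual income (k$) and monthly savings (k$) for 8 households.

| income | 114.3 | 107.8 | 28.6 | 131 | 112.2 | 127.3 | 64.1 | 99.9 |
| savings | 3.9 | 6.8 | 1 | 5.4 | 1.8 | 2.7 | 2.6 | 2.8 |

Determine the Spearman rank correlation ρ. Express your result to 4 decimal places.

0.5238

Rank income: 6, 4, 1, 8, 5, 7, 2, 3
Rank savings: 6, 8, 1, 7, 2, 4, 3, 5
d = rank(income) − rank(savings): 0, -4, 0, 1, 3, 3, -1, -2; Σd² = 40
ρ = 1 − 6Σd² / [n(n²−1)] = 1 − 6×40 / (8×63) = 1 − 240/504 ≈ 0.5238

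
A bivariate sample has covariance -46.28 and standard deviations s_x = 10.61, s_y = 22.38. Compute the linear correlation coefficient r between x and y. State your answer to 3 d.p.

-0.195

r = Cov(x,y) / (s_x · s_y) = -46.28 / (10.61 × 22.38)
  = -46.28 / 237.4518 ≈ -0.195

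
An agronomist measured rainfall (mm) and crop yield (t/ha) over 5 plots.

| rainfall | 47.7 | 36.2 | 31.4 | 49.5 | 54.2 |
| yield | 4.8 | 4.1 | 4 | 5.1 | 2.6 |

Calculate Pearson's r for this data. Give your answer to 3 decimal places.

n = 5, Σx = 219, Σy = 20.6, Σx² = 9959.58, Σy² = 88.62, Σxy = 896.35
nΣxy − ΣxΣy = 4481.75 − 4511.4 = -29.65
nΣx² − (Σx)² = 49797.9 − 47961 = 1836.9; nΣy² − (Σy)² = 443.1 − 424.36 = 18.74
r = -29.65 / √(1836.9 × 18.74) = -29.65 / 185.5357 ≈ -0.160

-0.160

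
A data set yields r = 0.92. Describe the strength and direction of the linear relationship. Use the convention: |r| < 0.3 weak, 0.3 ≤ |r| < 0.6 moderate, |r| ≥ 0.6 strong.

r = 0.92 > 0 so the relationship is positive.
|r| = 0.92, which falls in the strong range.

strong positive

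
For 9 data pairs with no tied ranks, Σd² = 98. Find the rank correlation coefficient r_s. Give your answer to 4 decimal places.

0.1833

ρ = 1 − 6Σd² / [n(n²−1)] = 1 − 6×98 / (9×80)
  = 1 − 588/720 = 1 − 0.81667 ≈ 0.1833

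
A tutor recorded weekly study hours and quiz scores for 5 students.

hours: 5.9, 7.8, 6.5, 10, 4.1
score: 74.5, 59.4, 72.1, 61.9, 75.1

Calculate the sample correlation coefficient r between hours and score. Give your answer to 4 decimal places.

n = 5, Σx = 34.3, Σy = 343, Σx² = 254.71, Σy² = 23748.64, Σxy = 2298.43
nΣxy − ΣxΣy = 11492.15 − 11764.9 = -272.75
nΣx² − (Σx)² = 1273.55 − 1176.49 = 97.06; nΣy² − (Σy)² = 118743.2 − 117649 = 1094.2
r = -272.75 / √(97.06 × 1094.2) = -272.75 / 325.8881 ≈ -0.8369

-0.8369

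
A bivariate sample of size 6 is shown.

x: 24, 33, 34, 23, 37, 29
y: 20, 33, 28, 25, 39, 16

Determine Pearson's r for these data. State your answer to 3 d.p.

n = 6, Σx = 180, Σy = 161, Σx² = 5560, Σy² = 4675, Σxy = 5003
nΣxy − ΣxΣy = 30018 − 28980 = 1038
nΣx² − (Σx)² = 33360 − 32400 = 960; nΣy² − (Σy)² = 28050 − 25921 = 2129
r = 1038 / √(960 × 2129) = 1038 / 1429.6293 ≈ 0.726

0.726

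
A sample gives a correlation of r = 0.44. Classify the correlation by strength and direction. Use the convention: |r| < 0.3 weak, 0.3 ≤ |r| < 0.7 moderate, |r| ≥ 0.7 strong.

r = 0.44 > 0 so the relationship is positive.
|r| = 0.44, which falls in the moderate range.

moderate positive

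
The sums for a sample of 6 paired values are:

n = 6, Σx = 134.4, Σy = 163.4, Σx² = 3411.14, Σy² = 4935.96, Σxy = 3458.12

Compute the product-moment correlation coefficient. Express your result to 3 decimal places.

-0.458

r = (nΣxy − ΣxΣy) / √[(nΣx² − (Σx)²)(nΣy² − (Σy)²)]
Numerator: 6×3458.12 − 134.4×163.4 = -1212.24
Denominator: √[(20466.84 − 18063.36)(29615.76 − 26699.56)] = √[2403.48 × 2916.2] = 2647.4570
r = -1212.24 / 2647.4570 ≈ -0.458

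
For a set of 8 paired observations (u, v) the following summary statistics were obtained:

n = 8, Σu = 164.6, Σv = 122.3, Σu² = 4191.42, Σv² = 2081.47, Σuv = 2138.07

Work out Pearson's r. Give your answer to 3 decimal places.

r = (nΣuv − ΣuΣv) / √[(nΣu² − (Σu)²)(nΣv² − (Σv)²)]
Numerator: 8×2138.07 − 164.6×122.3 = -3026.02
Denominator: √[(33531.36 − 27093.16)(16651.76 − 14957.29)] = √[6438.2 × 1694.47] = 3302.9285
r = -3026.02 / 3302.9285 ≈ -0.916

-0.916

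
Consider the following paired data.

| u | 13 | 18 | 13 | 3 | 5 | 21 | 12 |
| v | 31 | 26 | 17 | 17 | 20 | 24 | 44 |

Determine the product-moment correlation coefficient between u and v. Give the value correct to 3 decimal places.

n = 7, Σu = 85, Σv = 179, Σu² = 1281, Σv² = 5127, Σuv = 2275
nΣuv − ΣuΣv = 15925 − 15215 = 710
nΣu² − (Σu)² = 8967 − 7225 = 1742; nΣv² − (Σv)² = 35889 − 32041 = 3848
r = 710 / √(1742 × 3848) = 710 / 2589.0570 ≈ 0.274

0.274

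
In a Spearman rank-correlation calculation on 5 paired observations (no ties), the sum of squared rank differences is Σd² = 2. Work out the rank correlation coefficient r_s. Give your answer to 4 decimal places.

ρ = 1 − 6Σd² / [n(n²−1)] = 1 − 6×2 / (5×24)
  = 1 − 12/120 = 1 − 0.10000 ≈ 0.9000

0.9000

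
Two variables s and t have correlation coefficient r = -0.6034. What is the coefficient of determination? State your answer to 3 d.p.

0.364

r² = (-0.6034)² = 0.364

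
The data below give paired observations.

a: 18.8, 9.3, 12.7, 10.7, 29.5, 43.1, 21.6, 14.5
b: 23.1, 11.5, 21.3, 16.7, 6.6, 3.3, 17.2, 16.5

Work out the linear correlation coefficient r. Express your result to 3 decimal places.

-0.705

n = 8, Σa = 160.2, Σb = 116.2, Σa² = 4120.38, Σb² = 2020.98, Σab = 1938.13
nΣab − ΣaΣb = 15505.04 − 18615.24 = -3110.2
nΣa² − (Σa)² = 32963.04 − 25664.04 = 7299; nΣb² − (Σb)² = 16167.84 − 13502.44 = 2665.4
r = -3110.2 / √(7299 × 2665.4) = -3110.2 / 4410.7544 ≈ -0.705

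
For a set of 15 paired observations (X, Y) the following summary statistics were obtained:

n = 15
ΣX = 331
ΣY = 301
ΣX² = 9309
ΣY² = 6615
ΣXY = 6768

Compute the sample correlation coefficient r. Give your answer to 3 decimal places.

0.117

r = (nΣXY − ΣXΣY) / √[(nΣX² − (ΣX)²)(nΣY² − (ΣY)²)]
Numerator: 15×6768 − 331×301 = 1889
Denominator: √[(139635 − 109561)(99225 − 90601)] = √[30074 × 8624] = 16104.6011
r = 1889 / 16104.6011 ≈ 0.117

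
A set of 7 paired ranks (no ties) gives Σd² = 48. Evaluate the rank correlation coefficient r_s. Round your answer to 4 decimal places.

0.1429

ρ = 1 − 6Σd² / [n(n²−1)] = 1 − 6×48 / (7×48)
  = 1 − 288/336 = 1 − 0.85714 ≈ 0.1429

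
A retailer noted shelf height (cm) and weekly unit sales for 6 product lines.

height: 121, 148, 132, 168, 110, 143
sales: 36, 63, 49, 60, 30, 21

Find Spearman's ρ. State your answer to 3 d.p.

0.600

Rank height: 2, 5, 3, 6, 1, 4
Rank sales: 3, 6, 4, 5, 2, 1
d = rank(height) − rank(sales): -1, -1, -1, 1, -1, 3; Σd² = 14
ρ = 1 − 6Σd² / [n(n²−1)] = 1 − 6×14 / (6×35) = 1 − 84/210 ≈ 0.600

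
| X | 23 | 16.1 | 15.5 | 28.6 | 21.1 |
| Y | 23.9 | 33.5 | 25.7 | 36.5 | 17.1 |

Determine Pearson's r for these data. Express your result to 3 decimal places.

n = 5, ΣX = 104.3, ΣY = 136.7, ΣX² = 2291.63, ΣY² = 3978.61, ΣXY = 2892.11
nΣXY − ΣXΣY = 14460.55 − 14257.81 = 202.74
nΣX² − (ΣX)² = 11458.15 − 10878.49 = 579.66; nΣY² − (ΣY)² = 19893.05 − 18686.89 = 1206.16
r = 202.74 / √(579.66 × 1206.16) = 202.74 / 836.1595 ≈ 0.242

0.242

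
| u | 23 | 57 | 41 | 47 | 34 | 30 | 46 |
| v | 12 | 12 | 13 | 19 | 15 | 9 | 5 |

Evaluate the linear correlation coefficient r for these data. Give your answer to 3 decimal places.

0.066

n = 7, Σu = 278, Σv = 85, Σu² = 11840, Σv² = 1149, Σuv = 3396
nΣuv − ΣuΣv = 23772 − 23630 = 142
nΣu² − (Σu)² = 82880 − 77284 = 5596; nΣv² − (Σv)² = 8043 − 7225 = 818
r = 142 / √(5596 × 818) = 142 / 2139.5158 ≈ 0.066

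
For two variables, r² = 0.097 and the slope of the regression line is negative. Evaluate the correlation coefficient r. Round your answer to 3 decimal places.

|r| = √0.097 = 0.311
The association is negative, so r = −0.311.

-0.311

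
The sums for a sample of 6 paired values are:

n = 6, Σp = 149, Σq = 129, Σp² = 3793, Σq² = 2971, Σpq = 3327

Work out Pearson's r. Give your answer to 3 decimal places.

0.912

r = (nΣpq − ΣpΣq) / √[(nΣp² − (Σp)²)(nΣq² − (Σq)²)]
Numerator: 6×3327 − 149×129 = 741
Denominator: √[(22758 − 22201)(17826 − 16641)] = √[557 × 1185] = 812.4315
r = 741 / 812.4315 ≈ 0.912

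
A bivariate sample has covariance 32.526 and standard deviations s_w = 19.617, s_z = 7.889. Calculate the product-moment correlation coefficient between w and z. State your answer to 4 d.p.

r = Cov(w,z) / (s_w · s_z) = 32.526 / (19.617 × 7.889)
  = 32.526 / 154.7585 ≈ 0.2102

0.2102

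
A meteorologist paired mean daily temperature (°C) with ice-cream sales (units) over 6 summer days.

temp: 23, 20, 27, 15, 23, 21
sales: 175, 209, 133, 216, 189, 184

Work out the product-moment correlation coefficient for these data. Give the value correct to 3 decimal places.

-0.904

n = 6, Σx = 129, Σy = 1106, Σx² = 2853, Σy² = 208228, Σxy = 23247
nΣxy − ΣxΣy = 139482 − 142674 = -3192
nΣx² − (Σx)² = 17118 − 16641 = 477; nΣy² − (Σy)² = 1249368 − 1223236 = 26132
r = -3192 / √(477 × 26132) = -3192 / 3530.5756 ≈ -0.904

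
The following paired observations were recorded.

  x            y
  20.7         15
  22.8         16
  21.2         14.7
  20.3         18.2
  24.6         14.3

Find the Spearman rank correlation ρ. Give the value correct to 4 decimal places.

-0.7000

Rank x: 2, 4, 3, 1, 5
Rank y: 3, 4, 2, 5, 1
d = rank(x) − rank(y): -1, 0, 1, -4, 4; Σd² = 34
ρ = 1 − 6Σd² / [n(n²−1)] = 1 − 6×34 / (5×24) = 1 − 204/120 ≈ -0.7000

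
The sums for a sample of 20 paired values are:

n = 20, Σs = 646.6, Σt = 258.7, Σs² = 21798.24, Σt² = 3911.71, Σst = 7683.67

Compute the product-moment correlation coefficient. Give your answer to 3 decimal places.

-0.957

r = (nΣst − ΣsΣt) / √[(nΣs² − (Σs)²)(nΣt² − (Σt)²)]
Numerator: 20×7683.67 − 646.6×258.7 = -13602.02
Denominator: √[(435964.8 − 418091.56)(78234.2 − 66925.69)] = √[17873.24 × 11308.51] = 14216.8813
r = -13602.02 / 14216.8813 ≈ -0.957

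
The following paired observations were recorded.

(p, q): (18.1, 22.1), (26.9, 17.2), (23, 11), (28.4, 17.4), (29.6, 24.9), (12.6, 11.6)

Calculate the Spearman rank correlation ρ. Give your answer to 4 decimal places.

Rank p: 2, 4, 3, 5, 6, 1
Rank q: 5, 3, 1, 4, 6, 2
d = rank(p) − rank(q): -3, 1, 2, 1, 0, -1; Σd² = 16
ρ = 1 − 6Σd² / [n(n²−1)] = 1 − 6×16 / (6×35) = 1 − 96/210 ≈ 0.5429

0.5429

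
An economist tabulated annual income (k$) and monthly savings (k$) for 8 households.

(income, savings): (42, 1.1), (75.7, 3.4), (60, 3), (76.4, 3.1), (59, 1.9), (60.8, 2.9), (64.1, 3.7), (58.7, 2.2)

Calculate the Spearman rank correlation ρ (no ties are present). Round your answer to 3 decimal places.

0.857

Rank income: 1, 7, 4, 8, 3, 5, 6, 2
Rank savings: 1, 7, 5, 6, 2, 4, 8, 3
d = rank(income) − rank(savings): 0, 0, -1, 2, 1, 1, -2, -1; Σd² = 12
ρ = 1 − 6Σd² / [n(n²−1)] = 1 − 6×12 / (8×63) = 1 − 72/504 ≈ 0.857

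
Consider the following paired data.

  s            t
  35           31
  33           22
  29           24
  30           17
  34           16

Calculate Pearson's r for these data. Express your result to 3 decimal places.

0.304

n = 5, Σs = 161, Σt = 110, Σs² = 5211, Σt² = 2566, Σst = 3561
nΣst − ΣsΣt = 17805 − 17710 = 95
nΣs² − (Σs)² = 26055 − 25921 = 134; nΣt² − (Σt)² = 12830 − 12100 = 730
r = 95 / √(134 × 730) = 95 / 312.7619 ≈ 0.304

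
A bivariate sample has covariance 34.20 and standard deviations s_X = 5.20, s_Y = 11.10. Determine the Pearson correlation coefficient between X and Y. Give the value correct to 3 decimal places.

0.593

r = Cov(X,Y) / (s_X · s_Y) = 34.20 / (5.20 × 11.10)
  = 34.20 / 57.7200 ≈ 0.593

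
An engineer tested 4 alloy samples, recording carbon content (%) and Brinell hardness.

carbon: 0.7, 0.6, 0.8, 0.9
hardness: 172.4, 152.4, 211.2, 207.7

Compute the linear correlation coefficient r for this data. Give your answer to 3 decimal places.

0.930

n = 4, Σx = 3, Σy = 743.7, Σx² = 2.3, Σy² = 140692.25, Σxy = 568.01
nΣxy − ΣxΣy = 2272.04 − 2231.1 = 40.94
nΣx² − (Σx)² = 9.2 − 9 = 0.2; nΣy² − (Σy)² = 562769 − 553089.69 = 9679.31
r = 40.94 / √(0.2 × 9679.31) = 40.94 / 43.9984 ≈ 0.930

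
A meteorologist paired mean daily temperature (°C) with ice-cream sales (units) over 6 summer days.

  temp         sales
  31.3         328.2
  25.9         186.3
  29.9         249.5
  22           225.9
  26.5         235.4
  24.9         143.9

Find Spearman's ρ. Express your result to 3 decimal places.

0.829

Rank temp: 6, 3, 5, 1, 4, 2
Rank sales: 6, 2, 5, 3, 4, 1
d = rank(temp) − rank(sales): 0, 1, 0, -2, 0, 1; Σd² = 6
ρ = 1 − 6Σd² / [n(n²−1)] = 1 − 6×6 / (6×35) = 1 − 36/210 ≈ 0.829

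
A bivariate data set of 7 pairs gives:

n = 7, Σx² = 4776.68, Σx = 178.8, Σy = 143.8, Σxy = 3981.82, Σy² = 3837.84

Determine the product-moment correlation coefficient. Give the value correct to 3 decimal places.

0.717

r = (nΣxy − ΣxΣy) / √[(nΣx² − (Σx)²)(nΣy² − (Σy)²)]
Numerator: 7×3981.82 − 178.8×143.8 = 2161.3
Denominator: √[(33436.76 − 31969.44)(26864.88 − 20678.44)] = √[1467.32 × 6186.44] = 3012.8868
r = 2161.3 / 3012.8868 ≈ 0.717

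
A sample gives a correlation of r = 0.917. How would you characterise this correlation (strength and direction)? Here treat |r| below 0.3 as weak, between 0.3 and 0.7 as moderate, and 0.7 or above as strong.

strong positive

r = 0.917 > 0 so the relationship is positive.
|r| = 0.917, which falls in the strong range.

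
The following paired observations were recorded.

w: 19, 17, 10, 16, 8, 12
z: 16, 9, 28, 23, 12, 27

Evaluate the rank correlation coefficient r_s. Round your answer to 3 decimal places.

-0.314

Rank w: 6, 5, 2, 4, 1, 3
Rank z: 3, 1, 6, 4, 2, 5
d = rank(w) − rank(z): 3, 4, -4, 0, -1, -2; Σd² = 46
ρ = 1 − 6Σd² / [n(n²−1)] = 1 − 6×46 / (6×35) = 1 − 276/210 ≈ -0.314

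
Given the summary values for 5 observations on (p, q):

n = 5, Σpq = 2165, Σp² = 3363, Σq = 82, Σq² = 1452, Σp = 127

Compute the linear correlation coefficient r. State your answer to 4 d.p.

0.6778

r = (nΣpq − ΣpΣq) / √[(nΣp² − (Σp)²)(nΣq² − (Σq)²)]
Numerator: 5×2165 − 127×82 = 411
Denominator: √[(16815 − 16129)(7260 − 6724)] = √[686 × 536] = 606.3794
r = 411 / 606.3794 ≈ 0.6778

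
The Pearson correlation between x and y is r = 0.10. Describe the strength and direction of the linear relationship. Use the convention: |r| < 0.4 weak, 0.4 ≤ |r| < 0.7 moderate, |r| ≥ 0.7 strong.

r = 0.10 > 0 so the relationship is positive.
|r| = 0.10, which falls in the weak range.

weak positive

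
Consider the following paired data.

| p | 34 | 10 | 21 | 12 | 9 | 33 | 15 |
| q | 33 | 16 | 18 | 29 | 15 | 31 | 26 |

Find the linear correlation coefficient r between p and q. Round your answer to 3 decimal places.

n = 7, Σp = 134, Σq = 168, Σp² = 3236, Σq² = 4372, Σpq = 3556
nΣpq − ΣpΣq = 24892 − 22512 = 2380
nΣp² − (Σp)² = 22652 − 17956 = 4696; nΣq² − (Σq)² = 30604 − 28224 = 2380
r = 2380 / √(4696 × 2380) = 2380 / 3343.1243 ≈ 0.712

0.712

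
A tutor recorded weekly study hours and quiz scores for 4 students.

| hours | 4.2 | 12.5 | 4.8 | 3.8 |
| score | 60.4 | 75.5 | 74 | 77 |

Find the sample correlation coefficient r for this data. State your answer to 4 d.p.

0.3222

n = 4, Σx = 25.3, Σy = 286.9, Σx² = 211.37, Σy² = 20753.41, Σxy = 1845.23
nΣxy − ΣxΣy = 7380.92 − 7258.57 = 122.35
nΣx² − (Σx)² = 845.48 − 640.09 = 205.39; nΣy² − (Σy)² = 83013.64 − 82311.61 = 702.03
r = 122.35 / √(205.39 × 702.03) = 122.35 / 379.7235 ≈ 0.3222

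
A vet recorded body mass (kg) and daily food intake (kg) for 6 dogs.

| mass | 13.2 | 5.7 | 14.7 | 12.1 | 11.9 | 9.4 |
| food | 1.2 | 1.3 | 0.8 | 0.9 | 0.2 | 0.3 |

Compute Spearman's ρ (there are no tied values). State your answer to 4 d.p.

Rank mass: 5, 1, 6, 4, 3, 2
Rank food: 5, 6, 3, 4, 1, 2
d = rank(mass) − rank(food): 0, -5, 3, 0, 2, 0; Σd² = 38
ρ = 1 − 6Σd² / [n(n²−1)] = 1 − 6×38 / (6×35) = 1 − 228/210 ≈ -0.0857

-0.0857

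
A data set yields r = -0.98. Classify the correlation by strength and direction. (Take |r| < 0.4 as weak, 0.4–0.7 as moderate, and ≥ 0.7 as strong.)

r = -0.98 < 0 so the relationship is negative.
|r| = 0.98, which falls in the strong range.

strong negative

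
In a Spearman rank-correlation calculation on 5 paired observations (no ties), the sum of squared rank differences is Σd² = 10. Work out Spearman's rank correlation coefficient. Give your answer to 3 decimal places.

0.500

ρ = 1 − 6Σd² / [n(n²−1)] = 1 − 6×10 / (5×24)
  = 1 − 60/120 = 1 − 0.5000 ≈ 0.500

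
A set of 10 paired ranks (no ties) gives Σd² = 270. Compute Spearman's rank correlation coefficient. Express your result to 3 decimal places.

-0.636

ρ = 1 − 6Σd² / [n(n²−1)] = 1 − 6×270 / (10×99)
  = 1 − 1620/990 = 1 − 1.6364 ≈ -0.636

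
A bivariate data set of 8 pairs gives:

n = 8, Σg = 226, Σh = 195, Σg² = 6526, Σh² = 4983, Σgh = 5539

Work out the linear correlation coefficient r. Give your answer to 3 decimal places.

0.168

r = (nΣgh − ΣgΣh) / √[(nΣg² − (Σg)²)(nΣh² − (Σh)²)]
Numerator: 8×5539 − 226×195 = 242
Denominator: √[(52208 − 51076)(39864 − 38025)] = √[1132 × 1839] = 1442.8264
r = 242 / 1442.8264 ≈ 0.168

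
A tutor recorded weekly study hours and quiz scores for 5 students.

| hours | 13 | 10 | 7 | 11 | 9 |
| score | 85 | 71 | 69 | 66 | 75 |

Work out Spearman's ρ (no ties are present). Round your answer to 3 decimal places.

0.300

Rank hours: 5, 3, 1, 4, 2
Rank score: 5, 3, 2, 1, 4
d = rank(hours) − rank(score): 0, 0, -1, 3, -2; Σd² = 14
ρ = 1 − 6Σd² / [n(n²−1)] = 1 − 6×14 / (5×24) = 1 − 84/120 ≈ 0.300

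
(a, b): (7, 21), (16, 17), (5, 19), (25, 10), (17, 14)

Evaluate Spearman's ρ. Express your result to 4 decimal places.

-0.9000

Rank a: 2, 3, 1, 5, 4
Rank b: 5, 3, 4, 1, 2
d = rank(a) − rank(b): -3, 0, -3, 4, 2; Σd² = 38
ρ = 1 − 6Σd² / [n(n²−1)] = 1 − 6×38 / (5×24) = 1 − 228/120 ≈ -0.9000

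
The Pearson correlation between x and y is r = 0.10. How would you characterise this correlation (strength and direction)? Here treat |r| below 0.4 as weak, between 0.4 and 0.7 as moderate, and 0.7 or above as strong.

weak positive

r = 0.10 > 0 so the relationship is positive.
|r| = 0.10, which falls in the weak range.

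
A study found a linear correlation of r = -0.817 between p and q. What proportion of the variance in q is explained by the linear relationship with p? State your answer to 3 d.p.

r² = (-0.817)² = 0.667

0.667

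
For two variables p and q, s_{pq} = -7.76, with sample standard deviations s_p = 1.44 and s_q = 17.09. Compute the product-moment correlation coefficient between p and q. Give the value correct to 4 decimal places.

-0.3153

r = Cov(p,q) / (s_p · s_q) = -7.76 / (1.44 × 17.09)
  = -7.76 / 24.6096 ≈ -0.3153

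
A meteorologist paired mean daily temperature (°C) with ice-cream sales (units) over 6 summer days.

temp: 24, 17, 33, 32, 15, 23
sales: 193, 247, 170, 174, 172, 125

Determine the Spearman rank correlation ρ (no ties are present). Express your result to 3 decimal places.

-0.200

Rank temp: 4, 2, 6, 5, 1, 3
Rank sales: 5, 6, 2, 4, 3, 1
d = rank(temp) − rank(sales): -1, -4, 4, 1, -2, 2; Σd² = 42
ρ = 1 − 6Σd² / [n(n²−1)] = 1 − 6×42 / (6×35) = 1 − 252/210 ≈ -0.200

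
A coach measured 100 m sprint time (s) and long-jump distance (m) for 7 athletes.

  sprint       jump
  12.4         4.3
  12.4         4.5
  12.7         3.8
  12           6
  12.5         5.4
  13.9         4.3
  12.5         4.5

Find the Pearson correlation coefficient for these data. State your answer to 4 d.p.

-0.4875

n = 7, Σx = 88.4, Σy = 32.8, Σx² = 1118.52, Σy² = 157.08, Σxy = 412.9
nΣxy − ΣxΣy = 2890.3 − 2899.52 = -9.22
nΣx² − (Σx)² = 7829.64 − 7814.56 = 15.08; nΣy² − (Σy)² = 1099.56 − 1075.84 = 23.72
r = -9.22 / √(15.08 × 23.72) = -9.22 / 18.9129 ≈ -0.4875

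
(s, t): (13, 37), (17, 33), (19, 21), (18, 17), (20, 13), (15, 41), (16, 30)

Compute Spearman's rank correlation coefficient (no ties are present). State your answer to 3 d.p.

Rank s: 1, 4, 6, 5, 7, 2, 3
Rank t: 6, 5, 3, 2, 1, 7, 4
d = rank(s) − rank(t): -5, -1, 3, 3, 6, -5, -1; Σd² = 106
ρ = 1 − 6Σd² / [n(n²−1)] = 1 − 6×106 / (7×48) = 1 − 636/336 ≈ -0.893

-0.893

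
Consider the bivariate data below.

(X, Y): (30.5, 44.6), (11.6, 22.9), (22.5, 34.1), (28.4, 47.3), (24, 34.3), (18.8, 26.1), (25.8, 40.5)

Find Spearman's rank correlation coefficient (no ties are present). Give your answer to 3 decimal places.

Rank X: 7, 1, 3, 6, 4, 2, 5
Rank Y: 6, 1, 3, 7, 4, 2, 5
d = rank(X) − rank(Y): 1, 0, 0, -1, 0, 0, 0; Σd² = 2
ρ = 1 − 6Σd² / [n(n²−1)] = 1 − 6×2 / (7×48) = 1 − 12/336 ≈ 0.964

0.964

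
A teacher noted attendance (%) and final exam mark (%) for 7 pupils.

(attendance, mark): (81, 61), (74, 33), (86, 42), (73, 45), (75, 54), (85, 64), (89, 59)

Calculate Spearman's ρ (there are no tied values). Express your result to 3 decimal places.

0.393

Rank attendance: 4, 2, 6, 1, 3, 5, 7
Rank mark: 6, 1, 2, 3, 4, 7, 5
d = rank(attendance) − rank(mark): -2, 1, 4, -2, -1, -2, 2; Σd² = 34
ρ = 1 − 6Σd² / [n(n²−1)] = 1 − 6×34 / (7×48) = 1 − 204/336 ≈ 0.393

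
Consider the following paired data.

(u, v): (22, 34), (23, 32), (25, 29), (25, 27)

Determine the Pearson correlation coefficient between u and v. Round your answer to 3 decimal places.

-0.965

n = 4, Σu = 95, Σv = 122, Σu² = 2263, Σv² = 3750, Σuv = 2884
nΣuv − ΣuΣv = 11536 − 11590 = -54
nΣu² − (Σu)² = 9052 − 9025 = 27; nΣv² − (Σv)² = 15000 − 14884 = 116
r = -54 / √(27 × 116) = -54 / 55.9643 ≈ -0.965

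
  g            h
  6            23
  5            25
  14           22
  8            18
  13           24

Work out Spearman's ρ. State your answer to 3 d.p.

Rank g: 2, 1, 5, 3, 4
Rank h: 3, 5, 2, 1, 4
d = rank(g) − rank(h): -1, -4, 3, 2, 0; Σd² = 30
ρ = 1 − 6Σd² / [n(n²−1)] = 1 − 6×30 / (5×24) = 1 − 180/120 ≈ -0.500

-0.500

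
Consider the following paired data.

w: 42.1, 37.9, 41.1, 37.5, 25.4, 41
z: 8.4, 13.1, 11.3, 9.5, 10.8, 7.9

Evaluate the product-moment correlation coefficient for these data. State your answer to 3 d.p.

-0.305

n = 6, Σw = 225, Σz = 61, Σw² = 8630.44, Σz² = 639.16, Σwz = 2269.03
nΣwz − ΣwΣz = 13614.18 − 13725 = -110.82
nΣw² − (Σw)² = 51782.64 − 50625 = 1157.64; nΣz² − (Σz)² = 3834.96 − 3721 = 113.96
r = -110.82 / √(1157.64 × 113.96) = -110.82 / 363.2143 ≈ -0.305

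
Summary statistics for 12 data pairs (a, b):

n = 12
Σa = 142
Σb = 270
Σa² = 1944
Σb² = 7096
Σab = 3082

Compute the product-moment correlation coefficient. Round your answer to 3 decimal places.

-0.218

r = (nΣab − ΣaΣb) / √[(nΣa² − (Σa)²)(nΣb² − (Σb)²)]
Numerator: 12×3082 − 142×270 = -1356
Denominator: √[(23328 − 20164)(85152 − 72900)] = √[3164 × 12252] = 6226.1809
r = -1356 / 6226.1809 ≈ -0.218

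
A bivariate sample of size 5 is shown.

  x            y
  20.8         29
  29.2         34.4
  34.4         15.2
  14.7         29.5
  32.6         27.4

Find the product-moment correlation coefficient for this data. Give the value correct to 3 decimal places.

-0.468

n = 5, Σx = 131.7, Σy = 135.5, Σx² = 3747.49, Σy² = 3876.41, Σxy = 3457.45
nΣxy − ΣxΣy = 17287.25 − 17845.35 = -558.1
nΣx² − (Σx)² = 18737.45 − 17344.89 = 1392.56; nΣy² − (Σy)² = 19382.05 − 18360.25 = 1021.8
r = -558.1 / √(1392.56 × 1021.8) = -558.1 / 1192.8612 ≈ -0.468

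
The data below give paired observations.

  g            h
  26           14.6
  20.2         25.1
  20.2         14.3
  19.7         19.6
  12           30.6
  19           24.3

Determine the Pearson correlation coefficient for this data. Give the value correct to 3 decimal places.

n = 6, Σg = 117.1, Σh = 128.5, Σg² = 2385.17, Σh² = 2958.67, Σgh = 2390.5
nΣgh − ΣgΣh = 14343 − 15047.35 = -704.35
nΣg² − (Σg)² = 14311.02 − 13712.41 = 598.61; nΣh² − (Σh)² = 17752.02 − 16512.25 = 1239.77
r = -704.35 / √(598.61 × 1239.77) = -704.35 / 861.4747 ≈ -0.818

-0.818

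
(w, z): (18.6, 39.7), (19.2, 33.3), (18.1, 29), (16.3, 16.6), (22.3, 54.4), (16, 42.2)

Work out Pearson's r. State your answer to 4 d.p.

0.6701

n = 6, Σw = 110.5, Σz = 215.2, Σw² = 2061.19, Σz² = 8541.74, Σwz = 4061.58
nΣwz − ΣwΣz = 24369.48 − 23779.6 = 589.88
nΣw² − (Σw)² = 12367.14 − 12210.25 = 156.89; nΣz² − (Σz)² = 51250.44 − 46311.04 = 4939.4
r = 589.88 / √(156.89 × 4939.4) = 589.88 / 880.3082 ≈ 0.6701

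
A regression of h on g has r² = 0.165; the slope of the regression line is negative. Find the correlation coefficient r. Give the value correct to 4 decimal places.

|r| = √0.165 = 0.4062
The association is negative, so r = −0.4062.

-0.4062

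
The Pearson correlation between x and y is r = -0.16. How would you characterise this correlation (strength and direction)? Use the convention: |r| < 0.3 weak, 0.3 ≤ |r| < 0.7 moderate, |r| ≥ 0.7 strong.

r = -0.16 < 0 so the relationship is negative.
|r| = 0.16, which falls in the weak range.

weak negative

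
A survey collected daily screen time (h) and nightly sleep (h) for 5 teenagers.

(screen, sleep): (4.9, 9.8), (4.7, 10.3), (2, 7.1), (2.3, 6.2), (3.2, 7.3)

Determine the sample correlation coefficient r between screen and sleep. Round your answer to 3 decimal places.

0.940

n = 5, Σx = 17.1, Σy = 40.7, Σx² = 65.63, Σy² = 344.27, Σxy = 148.25
nΣxy − ΣxΣy = 741.25 − 695.97 = 45.28
nΣx² − (Σx)² = 328.15 − 292.41 = 35.74; nΣy² − (Σy)² = 1721.35 − 1656.49 = 64.86
r = 45.28 / √(35.74 × 64.86) = 45.28 / 48.1466 ≈ 0.940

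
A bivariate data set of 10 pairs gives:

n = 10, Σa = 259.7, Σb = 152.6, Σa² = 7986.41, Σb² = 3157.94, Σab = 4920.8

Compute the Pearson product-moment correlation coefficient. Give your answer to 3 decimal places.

0.944

r = (nΣab − ΣaΣb) / √[(nΣa² − (Σa)²)(nΣb² − (Σb)²)]
Numerator: 10×4920.8 − 259.7×152.6 = 9577.78
Denominator: √[(79864.1 − 67444.09)(31579.4 − 23286.76)] = √[12420.01 × 8292.64] = 10148.6291
r = 9577.78 / 10148.6291 ≈ 0.944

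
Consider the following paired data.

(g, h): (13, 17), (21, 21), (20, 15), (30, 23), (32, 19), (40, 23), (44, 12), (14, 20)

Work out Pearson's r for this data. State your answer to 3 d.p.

n = 8, Σg = 214, Σh = 150, Σg² = 6666, Σh² = 2918, Σgh = 3988
nΣgh − ΣgΣh = 31904 − 32100 = -196
nΣg² − (Σg)² = 53328 − 45796 = 7532; nΣh² − (Σh)² = 23344 − 22500 = 844
r = -196 / √(7532 × 844) = -196 / 2521.3108 ≈ -0.078

-0.078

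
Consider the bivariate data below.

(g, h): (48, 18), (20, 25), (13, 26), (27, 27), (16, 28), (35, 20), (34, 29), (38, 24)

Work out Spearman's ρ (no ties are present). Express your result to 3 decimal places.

Rank g: 8, 3, 1, 4, 2, 6, 5, 7
Rank h: 1, 4, 5, 6, 7, 2, 8, 3
d = rank(g) − rank(h): 7, -1, -4, -2, -5, 4, -3, 4; Σd² = 136
ρ = 1 − 6Σd² / [n(n²−1)] = 1 − 6×136 / (8×63) = 1 − 816/504 ≈ -0.619

-0.619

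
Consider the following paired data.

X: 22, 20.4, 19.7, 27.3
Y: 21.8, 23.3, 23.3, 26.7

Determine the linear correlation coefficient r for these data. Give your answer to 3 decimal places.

0.811

n = 4, ΣX = 89.4, ΣY = 95.1, ΣX² = 2033.54, ΣY² = 2273.91, ΣXY = 2142.84
nΣXY − ΣXΣY = 8571.36 − 8501.94 = 69.42
nΣX² − (ΣX)² = 8134.16 − 7992.36 = 141.8; nΣY² − (ΣY)² = 9095.64 − 9044.01 = 51.63
r = 69.42 / √(141.8 × 51.63) = 69.42 / 85.5636 ≈ 0.811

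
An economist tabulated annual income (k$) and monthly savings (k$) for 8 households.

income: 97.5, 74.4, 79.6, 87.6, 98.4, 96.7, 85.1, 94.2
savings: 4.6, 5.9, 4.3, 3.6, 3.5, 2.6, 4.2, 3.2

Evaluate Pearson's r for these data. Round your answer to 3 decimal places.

n = 8, Σx = 713.5, Σy = 31.9, Σx² = 64200.63, Σy² = 134.31, Σxy = 2799.78
nΣxy − ΣxΣy = 22398.24 − 22760.65 = -362.41
nΣx² − (Σx)² = 513605.04 − 509082.25 = 4522.79; nΣy² − (Σy)² = 1074.48 − 1017.61 = 56.87
r = -362.41 / √(4522.79 × 56.87) = -362.41 / 507.1598 ≈ -0.715

-0.715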